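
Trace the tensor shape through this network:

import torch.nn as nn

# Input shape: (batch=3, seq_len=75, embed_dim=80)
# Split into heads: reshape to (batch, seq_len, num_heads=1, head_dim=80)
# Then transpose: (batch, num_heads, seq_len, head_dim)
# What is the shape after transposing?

Input shape: (3, 75, 80)
  -> after reshape: (3, 75, 1, 80)
Output shape: (3, 1, 75, 80)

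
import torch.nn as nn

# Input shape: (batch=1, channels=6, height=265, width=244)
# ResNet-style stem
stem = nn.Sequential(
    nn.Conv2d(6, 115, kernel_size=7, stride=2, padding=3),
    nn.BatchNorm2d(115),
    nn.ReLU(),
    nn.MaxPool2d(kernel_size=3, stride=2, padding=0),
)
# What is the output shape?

Input shape: (1, 6, 265, 244)
  -> after Conv2d 7x7 stride=2: (1, 115, 133, 122)
Output shape: (1, 115, 66, 60)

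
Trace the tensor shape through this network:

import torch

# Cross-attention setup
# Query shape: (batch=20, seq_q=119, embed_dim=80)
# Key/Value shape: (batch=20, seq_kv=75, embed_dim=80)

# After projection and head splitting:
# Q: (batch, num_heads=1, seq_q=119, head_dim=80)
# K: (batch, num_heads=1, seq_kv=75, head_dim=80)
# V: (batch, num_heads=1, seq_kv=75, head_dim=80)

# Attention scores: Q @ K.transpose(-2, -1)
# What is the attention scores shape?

Input shape: (20, 119, 80)
Output shape: (20, 1, 119, 75)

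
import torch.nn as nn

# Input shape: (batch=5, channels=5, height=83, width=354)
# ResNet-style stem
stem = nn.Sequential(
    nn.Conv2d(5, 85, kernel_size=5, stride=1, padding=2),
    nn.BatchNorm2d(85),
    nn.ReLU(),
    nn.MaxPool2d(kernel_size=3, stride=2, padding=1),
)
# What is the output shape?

Input shape: (5, 5, 83, 354)
  -> after Conv2d 5x5 stride=1: (5, 85, 83, 354)
Output shape: (5, 85, 42, 177)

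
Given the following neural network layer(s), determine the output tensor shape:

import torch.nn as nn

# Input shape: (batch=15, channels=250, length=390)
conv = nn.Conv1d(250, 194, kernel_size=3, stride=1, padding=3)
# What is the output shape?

Input shape: (15, 250, 390)
Output shape: (15, 194, 394)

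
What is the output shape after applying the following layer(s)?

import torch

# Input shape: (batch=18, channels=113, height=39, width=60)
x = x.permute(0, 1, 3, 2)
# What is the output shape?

Input shape: (18, 113, 39, 60)
Output shape: (18, 113, 60, 39)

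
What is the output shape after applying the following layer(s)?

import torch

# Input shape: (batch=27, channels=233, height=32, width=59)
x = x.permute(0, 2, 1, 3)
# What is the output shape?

Input shape: (27, 233, 32, 59)
Output shape: (27, 32, 233, 59)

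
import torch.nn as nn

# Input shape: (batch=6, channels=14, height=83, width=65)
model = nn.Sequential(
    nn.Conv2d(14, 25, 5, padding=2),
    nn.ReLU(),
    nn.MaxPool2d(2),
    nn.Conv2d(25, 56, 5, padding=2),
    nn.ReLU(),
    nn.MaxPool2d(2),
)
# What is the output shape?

Input shape: (6, 14, 83, 65)
  -> after first Conv2d: (6, 25, 83, 65)
  -> after first MaxPool2d: (6, 25, 41, 32)
  -> after second Conv2d: (6, 56, 41, 32)
Output shape: (6, 56, 20, 16)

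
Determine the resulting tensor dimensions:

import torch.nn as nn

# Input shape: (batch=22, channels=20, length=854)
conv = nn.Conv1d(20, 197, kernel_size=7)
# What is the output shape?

Input shape: (22, 20, 854)
Output shape: (22, 197, 848)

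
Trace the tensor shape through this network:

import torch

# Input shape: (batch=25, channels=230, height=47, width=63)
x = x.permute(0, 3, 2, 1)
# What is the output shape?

Input shape: (25, 230, 47, 63)
Output shape: (25, 63, 47, 230)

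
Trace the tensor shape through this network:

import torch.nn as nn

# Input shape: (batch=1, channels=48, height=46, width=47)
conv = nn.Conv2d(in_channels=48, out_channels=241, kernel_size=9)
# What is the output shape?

Input shape: (1, 48, 46, 47)
Output shape: (1, 241, 38, 39)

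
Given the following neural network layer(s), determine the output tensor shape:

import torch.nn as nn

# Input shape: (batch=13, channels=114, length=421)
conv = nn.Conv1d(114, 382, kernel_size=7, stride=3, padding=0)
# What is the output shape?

Input shape: (13, 114, 421)
Output shape: (13, 382, 139)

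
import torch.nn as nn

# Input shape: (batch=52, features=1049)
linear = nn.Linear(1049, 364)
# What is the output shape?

Input shape: (52, 1049)
Output shape: (52, 364)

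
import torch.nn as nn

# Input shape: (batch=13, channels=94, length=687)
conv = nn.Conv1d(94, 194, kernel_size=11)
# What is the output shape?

Input shape: (13, 94, 687)
Output shape: (13, 194, 677)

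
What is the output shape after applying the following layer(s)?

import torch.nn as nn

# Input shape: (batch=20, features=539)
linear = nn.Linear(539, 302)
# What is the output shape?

Input shape: (20, 539)
Output shape: (20, 302)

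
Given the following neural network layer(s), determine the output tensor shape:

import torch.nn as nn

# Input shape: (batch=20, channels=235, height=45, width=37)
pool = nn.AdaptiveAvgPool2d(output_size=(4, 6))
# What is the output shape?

Input shape: (20, 235, 45, 37)
Output shape: (20, 235, 4, 6)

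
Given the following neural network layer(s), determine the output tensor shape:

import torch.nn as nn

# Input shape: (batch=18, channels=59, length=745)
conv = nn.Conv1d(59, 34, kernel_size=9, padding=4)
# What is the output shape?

Input shape: (18, 59, 745)
Output shape: (18, 34, 745)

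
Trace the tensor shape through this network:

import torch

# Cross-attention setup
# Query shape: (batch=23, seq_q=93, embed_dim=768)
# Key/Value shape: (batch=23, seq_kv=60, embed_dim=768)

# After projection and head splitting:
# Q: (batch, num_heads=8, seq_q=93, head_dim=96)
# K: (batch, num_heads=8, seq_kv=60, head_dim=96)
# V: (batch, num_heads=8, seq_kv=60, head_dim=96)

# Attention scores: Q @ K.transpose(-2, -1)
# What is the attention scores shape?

Input shape: (23, 93, 768)
Output shape: (23, 8, 93, 60)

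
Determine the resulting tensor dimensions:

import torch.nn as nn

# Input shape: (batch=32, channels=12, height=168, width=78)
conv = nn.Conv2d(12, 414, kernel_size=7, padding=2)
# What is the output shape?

Input shape: (32, 12, 168, 78)
Output shape: (32, 414, 166, 76)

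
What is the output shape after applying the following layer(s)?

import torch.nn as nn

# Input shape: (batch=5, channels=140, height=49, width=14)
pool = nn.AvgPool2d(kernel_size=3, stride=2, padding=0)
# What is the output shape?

Input shape: (5, 140, 49, 14)
Output shape: (5, 140, 24, 6)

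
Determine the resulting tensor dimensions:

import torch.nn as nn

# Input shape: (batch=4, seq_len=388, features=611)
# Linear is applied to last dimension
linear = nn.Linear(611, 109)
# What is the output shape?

Input shape: (4, 388, 611)
Output shape: (4, 388, 109)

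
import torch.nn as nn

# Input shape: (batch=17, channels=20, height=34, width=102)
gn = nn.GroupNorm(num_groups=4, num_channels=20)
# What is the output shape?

Input shape: (17, 20, 34, 102)
Output shape: (17, 20, 34, 102)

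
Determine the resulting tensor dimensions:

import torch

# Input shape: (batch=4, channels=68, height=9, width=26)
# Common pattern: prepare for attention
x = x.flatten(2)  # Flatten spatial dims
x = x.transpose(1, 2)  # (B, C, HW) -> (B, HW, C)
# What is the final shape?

Input shape: (4, 68, 9, 26)
  -> after flatten(2): (4, 68, 234)
Output shape: (4, 234, 68)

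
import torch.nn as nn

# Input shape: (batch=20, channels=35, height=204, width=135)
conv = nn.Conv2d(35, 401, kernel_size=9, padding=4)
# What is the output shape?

Input shape: (20, 35, 204, 135)
Output shape: (20, 401, 204, 135)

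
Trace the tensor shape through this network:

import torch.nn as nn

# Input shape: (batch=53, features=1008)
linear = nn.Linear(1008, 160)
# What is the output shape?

Input shape: (53, 1008)
Output shape: (53, 160)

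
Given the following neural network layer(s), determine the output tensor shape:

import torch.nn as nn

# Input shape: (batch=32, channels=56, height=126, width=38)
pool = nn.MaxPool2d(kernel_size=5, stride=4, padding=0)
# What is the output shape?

Input shape: (32, 56, 126, 38)
Output shape: (32, 56, 31, 9)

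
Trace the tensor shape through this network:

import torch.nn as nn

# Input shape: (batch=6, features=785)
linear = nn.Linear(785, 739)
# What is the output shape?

Input shape: (6, 785)
Output shape: (6, 739)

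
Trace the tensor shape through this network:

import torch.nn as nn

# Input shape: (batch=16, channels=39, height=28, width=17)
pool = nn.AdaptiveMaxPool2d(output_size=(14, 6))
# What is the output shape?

Input shape: (16, 39, 28, 17)
Output shape: (16, 39, 14, 6)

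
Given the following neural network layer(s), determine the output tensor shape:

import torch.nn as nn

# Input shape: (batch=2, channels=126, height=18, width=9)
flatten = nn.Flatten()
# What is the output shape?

Input shape: (2, 126, 18, 9)
Output shape: (2, 20412)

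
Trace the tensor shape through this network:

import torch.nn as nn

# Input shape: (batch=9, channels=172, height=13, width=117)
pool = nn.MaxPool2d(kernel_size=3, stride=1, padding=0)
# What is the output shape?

Input shape: (9, 172, 13, 117)
Output shape: (9, 172, 11, 115)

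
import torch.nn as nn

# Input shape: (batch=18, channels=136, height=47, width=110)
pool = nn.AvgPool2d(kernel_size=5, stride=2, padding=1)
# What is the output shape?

Input shape: (18, 136, 47, 110)
Output shape: (18, 136, 23, 54)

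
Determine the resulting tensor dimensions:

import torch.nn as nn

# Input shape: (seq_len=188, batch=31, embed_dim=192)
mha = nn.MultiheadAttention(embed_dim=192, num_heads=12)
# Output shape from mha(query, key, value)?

Input shape: (188, 31, 192)
Output shape: (188, 31, 192)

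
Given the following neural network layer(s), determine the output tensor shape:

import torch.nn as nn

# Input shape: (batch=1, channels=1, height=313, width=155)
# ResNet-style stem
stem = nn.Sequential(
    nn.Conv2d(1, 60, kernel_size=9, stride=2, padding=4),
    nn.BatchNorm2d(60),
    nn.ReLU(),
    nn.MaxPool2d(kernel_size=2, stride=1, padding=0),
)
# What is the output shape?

Input shape: (1, 1, 313, 155)
  -> after Conv2d 9x9 stride=2: (1, 60, 157, 78)
Output shape: (1, 60, 156, 77)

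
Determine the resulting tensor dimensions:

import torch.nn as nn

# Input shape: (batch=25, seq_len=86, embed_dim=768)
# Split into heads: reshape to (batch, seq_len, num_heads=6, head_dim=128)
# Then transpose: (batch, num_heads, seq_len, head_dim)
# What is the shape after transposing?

Input shape: (25, 86, 768)
  -> after reshape: (25, 86, 6, 128)
Output shape: (25, 6, 86, 128)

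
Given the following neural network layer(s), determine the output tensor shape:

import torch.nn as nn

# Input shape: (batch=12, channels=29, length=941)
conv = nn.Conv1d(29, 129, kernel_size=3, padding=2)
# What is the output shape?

Input shape: (12, 29, 941)
Output shape: (12, 129, 943)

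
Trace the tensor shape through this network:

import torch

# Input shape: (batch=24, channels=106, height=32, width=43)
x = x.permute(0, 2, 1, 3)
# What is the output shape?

Input shape: (24, 106, 32, 43)
Output shape: (24, 32, 106, 43)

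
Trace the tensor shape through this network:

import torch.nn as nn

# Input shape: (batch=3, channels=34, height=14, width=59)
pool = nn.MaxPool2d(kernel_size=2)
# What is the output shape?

Input shape: (3, 34, 14, 59)
Output shape: (3, 34, 7, 29)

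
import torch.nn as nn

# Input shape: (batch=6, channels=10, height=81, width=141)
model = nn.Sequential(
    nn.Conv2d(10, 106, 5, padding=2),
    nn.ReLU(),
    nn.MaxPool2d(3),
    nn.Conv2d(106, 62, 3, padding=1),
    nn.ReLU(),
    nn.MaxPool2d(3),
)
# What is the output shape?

Input shape: (6, 10, 81, 141)
  -> after first Conv2d: (6, 106, 81, 141)
  -> after first MaxPool2d: (6, 106, 27, 47)
  -> after second Conv2d: (6, 62, 27, 47)
Output shape: (6, 62, 9, 15)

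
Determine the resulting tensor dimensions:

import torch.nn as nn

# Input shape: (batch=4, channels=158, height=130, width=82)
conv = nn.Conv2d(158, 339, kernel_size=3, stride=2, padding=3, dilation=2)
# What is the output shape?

Input shape: (4, 158, 130, 82)
Output shape: (4, 339, 66, 42)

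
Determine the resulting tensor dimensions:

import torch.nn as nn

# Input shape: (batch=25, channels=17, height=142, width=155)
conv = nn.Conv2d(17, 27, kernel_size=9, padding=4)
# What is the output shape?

Input shape: (25, 17, 142, 155)
Output shape: (25, 27, 142, 155)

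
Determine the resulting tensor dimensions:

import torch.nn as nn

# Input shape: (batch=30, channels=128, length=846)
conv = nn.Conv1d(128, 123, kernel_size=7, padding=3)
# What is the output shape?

Input shape: (30, 128, 846)
Output shape: (30, 123, 846)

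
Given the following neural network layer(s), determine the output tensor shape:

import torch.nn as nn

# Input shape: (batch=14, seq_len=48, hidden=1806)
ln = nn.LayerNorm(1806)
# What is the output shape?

Input shape: (14, 48, 1806)
Output shape: (14, 48, 1806)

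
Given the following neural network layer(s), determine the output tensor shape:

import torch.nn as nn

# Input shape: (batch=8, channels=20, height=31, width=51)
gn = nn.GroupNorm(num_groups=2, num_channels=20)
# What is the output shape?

Input shape: (8, 20, 31, 51)
Output shape: (8, 20, 31, 51)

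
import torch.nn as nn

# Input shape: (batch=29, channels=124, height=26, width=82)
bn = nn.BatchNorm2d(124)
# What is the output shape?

Input shape: (29, 124, 26, 82)
Output shape: (29, 124, 26, 82)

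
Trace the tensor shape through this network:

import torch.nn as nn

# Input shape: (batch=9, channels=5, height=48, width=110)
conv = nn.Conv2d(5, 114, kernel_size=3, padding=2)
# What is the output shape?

Input shape: (9, 5, 48, 110)
Output shape: (9, 114, 50, 112)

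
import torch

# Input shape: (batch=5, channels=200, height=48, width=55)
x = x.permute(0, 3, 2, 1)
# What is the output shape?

Input shape: (5, 200, 48, 55)
Output shape: (5, 55, 48, 200)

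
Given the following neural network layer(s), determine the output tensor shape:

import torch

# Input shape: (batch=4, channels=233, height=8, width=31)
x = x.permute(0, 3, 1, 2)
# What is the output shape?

Input shape: (4, 233, 8, 31)
Output shape: (4, 31, 233, 8)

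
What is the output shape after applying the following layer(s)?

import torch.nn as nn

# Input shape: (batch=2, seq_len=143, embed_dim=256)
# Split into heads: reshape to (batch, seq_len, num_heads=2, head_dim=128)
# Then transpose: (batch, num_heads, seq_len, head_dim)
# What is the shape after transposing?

Input shape: (2, 143, 256)
  -> after reshape: (2, 143, 2, 128)
Output shape: (2, 2, 143, 128)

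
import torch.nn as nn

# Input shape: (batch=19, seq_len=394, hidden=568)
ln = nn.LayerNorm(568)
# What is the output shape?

Input shape: (19, 394, 568)
Output shape: (19, 394, 568)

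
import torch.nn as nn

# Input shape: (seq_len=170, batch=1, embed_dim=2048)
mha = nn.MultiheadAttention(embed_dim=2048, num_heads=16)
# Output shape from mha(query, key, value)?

Input shape: (170, 1, 2048)
Output shape: (170, 1, 2048)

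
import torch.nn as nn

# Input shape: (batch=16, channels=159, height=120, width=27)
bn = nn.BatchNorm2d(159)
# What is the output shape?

Input shape: (16, 159, 120, 27)
Output shape: (16, 159, 120, 27)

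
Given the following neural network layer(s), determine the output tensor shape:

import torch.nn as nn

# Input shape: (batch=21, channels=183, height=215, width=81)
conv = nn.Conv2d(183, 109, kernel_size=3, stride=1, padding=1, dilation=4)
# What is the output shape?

Input shape: (21, 183, 215, 81)
Output shape: (21, 109, 209, 75)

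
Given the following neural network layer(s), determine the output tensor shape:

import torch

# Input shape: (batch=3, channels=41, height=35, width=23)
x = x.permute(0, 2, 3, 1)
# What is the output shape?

Input shape: (3, 41, 35, 23)
Output shape: (3, 35, 23, 41)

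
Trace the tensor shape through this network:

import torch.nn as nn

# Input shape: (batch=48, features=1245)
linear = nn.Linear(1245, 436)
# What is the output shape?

Input shape: (48, 1245)
Output shape: (48, 436)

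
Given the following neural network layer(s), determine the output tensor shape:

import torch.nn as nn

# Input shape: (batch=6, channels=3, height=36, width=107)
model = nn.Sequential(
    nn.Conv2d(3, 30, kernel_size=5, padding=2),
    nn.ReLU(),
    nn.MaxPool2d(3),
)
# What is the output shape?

Input shape: (6, 3, 36, 107)
  -> after Conv2d: (6, 30, 36, 107)
  -> after ReLU: (6, 30, 36, 107)
Output shape: (6, 30, 12, 35)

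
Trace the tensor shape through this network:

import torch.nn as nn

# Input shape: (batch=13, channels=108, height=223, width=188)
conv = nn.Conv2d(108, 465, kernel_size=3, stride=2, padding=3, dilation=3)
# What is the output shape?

Input shape: (13, 108, 223, 188)
Output shape: (13, 465, 112, 94)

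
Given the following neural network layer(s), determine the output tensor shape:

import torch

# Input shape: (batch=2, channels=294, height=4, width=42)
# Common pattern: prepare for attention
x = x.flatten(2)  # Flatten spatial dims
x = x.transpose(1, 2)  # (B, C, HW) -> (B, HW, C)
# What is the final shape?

Input shape: (2, 294, 4, 42)
  -> after flatten(2): (2, 294, 168)
Output shape: (2, 168, 294)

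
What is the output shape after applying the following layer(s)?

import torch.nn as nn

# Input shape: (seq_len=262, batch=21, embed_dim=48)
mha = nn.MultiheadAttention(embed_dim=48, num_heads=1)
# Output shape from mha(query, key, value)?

Input shape: (262, 21, 48)
Output shape: (262, 21, 48)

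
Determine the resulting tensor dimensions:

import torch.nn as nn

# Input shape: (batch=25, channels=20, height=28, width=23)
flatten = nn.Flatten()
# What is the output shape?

Input shape: (25, 20, 28, 23)
Output shape: (25, 12880)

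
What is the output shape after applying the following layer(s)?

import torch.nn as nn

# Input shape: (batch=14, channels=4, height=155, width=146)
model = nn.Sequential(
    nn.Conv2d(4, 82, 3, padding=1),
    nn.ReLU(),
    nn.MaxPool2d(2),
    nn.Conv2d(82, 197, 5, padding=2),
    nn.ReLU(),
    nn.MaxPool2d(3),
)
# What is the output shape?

Input shape: (14, 4, 155, 146)
  -> after first Conv2d: (14, 82, 155, 146)
  -> after first MaxPool2d: (14, 82, 77, 73)
  -> after second Conv2d: (14, 197, 77, 73)
Output shape: (14, 197, 25, 24)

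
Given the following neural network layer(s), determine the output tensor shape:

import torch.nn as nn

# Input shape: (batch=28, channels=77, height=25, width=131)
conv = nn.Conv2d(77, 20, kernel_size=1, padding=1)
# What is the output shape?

Input shape: (28, 77, 25, 131)
Output shape: (28, 20, 27, 133)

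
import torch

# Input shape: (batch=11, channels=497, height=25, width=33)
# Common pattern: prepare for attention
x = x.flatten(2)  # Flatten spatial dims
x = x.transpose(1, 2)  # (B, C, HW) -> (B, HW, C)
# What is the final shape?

Input shape: (11, 497, 25, 33)
  -> after flatten(2): (11, 497, 825)
Output shape: (11, 825, 497)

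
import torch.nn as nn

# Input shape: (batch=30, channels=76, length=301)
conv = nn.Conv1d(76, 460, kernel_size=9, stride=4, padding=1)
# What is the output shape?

Input shape: (30, 76, 301)
Output shape: (30, 460, 74)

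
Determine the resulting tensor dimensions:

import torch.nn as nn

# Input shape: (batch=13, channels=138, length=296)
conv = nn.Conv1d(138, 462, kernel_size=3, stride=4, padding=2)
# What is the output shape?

Input shape: (13, 138, 296)
Output shape: (13, 462, 75)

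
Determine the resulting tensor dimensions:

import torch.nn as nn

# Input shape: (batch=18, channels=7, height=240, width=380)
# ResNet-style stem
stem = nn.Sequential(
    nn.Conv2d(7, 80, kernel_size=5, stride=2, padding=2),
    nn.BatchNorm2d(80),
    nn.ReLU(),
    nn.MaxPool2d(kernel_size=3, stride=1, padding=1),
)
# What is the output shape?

Input shape: (18, 7, 240, 380)
  -> after Conv2d 5x5 stride=2: (18, 80, 120, 190)
Output shape: (18, 80, 120, 190)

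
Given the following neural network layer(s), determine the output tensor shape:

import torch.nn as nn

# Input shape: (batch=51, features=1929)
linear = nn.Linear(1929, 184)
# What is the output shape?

Input shape: (51, 1929)
Output shape: (51, 184)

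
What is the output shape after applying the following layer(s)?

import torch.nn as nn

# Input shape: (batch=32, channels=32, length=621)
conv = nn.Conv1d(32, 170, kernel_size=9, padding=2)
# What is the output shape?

Input shape: (32, 32, 621)
Output shape: (32, 170, 617)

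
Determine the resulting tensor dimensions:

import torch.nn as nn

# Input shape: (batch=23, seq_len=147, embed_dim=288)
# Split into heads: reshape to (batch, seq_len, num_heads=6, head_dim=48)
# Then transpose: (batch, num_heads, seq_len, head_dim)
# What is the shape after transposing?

Input shape: (23, 147, 288)
  -> after reshape: (23, 147, 6, 48)
Output shape: (23, 6, 147, 48)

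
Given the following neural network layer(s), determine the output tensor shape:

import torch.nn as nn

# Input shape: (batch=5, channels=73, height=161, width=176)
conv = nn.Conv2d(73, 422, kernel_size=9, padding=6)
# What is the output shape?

Input shape: (5, 73, 161, 176)
Output shape: (5, 422, 165, 180)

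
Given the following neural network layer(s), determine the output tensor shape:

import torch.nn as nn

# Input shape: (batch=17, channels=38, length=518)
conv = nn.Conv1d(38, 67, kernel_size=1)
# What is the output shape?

Input shape: (17, 38, 518)
Output shape: (17, 67, 518)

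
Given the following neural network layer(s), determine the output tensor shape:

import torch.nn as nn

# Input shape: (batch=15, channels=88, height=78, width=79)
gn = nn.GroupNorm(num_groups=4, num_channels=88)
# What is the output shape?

Input shape: (15, 88, 78, 79)
Output shape: (15, 88, 78, 79)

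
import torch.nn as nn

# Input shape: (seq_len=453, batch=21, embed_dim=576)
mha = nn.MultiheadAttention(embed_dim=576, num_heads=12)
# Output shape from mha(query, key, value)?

Input shape: (453, 21, 576)
Output shape: (453, 21, 576)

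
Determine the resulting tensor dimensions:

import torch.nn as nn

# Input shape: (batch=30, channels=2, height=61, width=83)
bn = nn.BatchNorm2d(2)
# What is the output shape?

Input shape: (30, 2, 61, 83)
Output shape: (30, 2, 61, 83)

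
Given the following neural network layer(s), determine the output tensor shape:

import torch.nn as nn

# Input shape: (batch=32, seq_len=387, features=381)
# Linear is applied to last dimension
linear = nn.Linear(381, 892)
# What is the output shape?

Input shape: (32, 387, 381)
Output shape: (32, 387, 892)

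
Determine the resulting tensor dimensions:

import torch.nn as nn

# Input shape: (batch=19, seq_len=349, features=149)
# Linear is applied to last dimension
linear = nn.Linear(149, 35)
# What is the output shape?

Input shape: (19, 349, 149)
Output shape: (19, 349, 35)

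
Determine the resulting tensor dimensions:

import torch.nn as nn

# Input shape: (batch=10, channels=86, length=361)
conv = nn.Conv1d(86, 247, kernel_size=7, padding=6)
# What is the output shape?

Input shape: (10, 86, 361)
Output shape: (10, 247, 367)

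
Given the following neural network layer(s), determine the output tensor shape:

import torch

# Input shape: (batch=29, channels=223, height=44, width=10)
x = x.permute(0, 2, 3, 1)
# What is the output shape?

Input shape: (29, 223, 44, 10)
Output shape: (29, 44, 10, 223)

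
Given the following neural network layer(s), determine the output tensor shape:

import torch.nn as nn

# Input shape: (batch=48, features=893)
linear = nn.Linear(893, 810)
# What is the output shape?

Input shape: (48, 893)
Output shape: (48, 810)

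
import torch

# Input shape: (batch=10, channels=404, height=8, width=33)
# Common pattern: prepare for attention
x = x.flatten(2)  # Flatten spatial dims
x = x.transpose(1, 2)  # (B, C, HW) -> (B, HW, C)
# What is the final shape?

Input shape: (10, 404, 8, 33)
  -> after flatten(2): (10, 404, 264)
Output shape: (10, 264, 404)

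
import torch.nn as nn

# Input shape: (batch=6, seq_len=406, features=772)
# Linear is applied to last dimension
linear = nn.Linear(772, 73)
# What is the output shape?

Input shape: (6, 406, 772)
Output shape: (6, 406, 73)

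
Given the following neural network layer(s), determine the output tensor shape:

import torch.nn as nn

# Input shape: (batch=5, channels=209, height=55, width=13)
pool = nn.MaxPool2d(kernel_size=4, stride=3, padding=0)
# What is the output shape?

Input shape: (5, 209, 55, 13)
Output shape: (5, 209, 18, 4)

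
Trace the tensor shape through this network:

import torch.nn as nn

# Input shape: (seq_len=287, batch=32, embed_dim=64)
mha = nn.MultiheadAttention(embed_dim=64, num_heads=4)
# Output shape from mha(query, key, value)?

Input shape: (287, 32, 64)
Output shape: (287, 32, 64)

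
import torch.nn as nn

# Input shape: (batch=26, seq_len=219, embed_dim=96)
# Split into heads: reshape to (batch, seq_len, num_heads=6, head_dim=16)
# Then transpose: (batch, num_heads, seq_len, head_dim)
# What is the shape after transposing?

Input shape: (26, 219, 96)
  -> after reshape: (26, 219, 6, 16)
Output shape: (26, 6, 219, 16)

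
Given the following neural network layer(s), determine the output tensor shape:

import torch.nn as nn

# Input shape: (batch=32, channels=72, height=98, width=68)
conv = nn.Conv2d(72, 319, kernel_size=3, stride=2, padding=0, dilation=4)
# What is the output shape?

Input shape: (32, 72, 98, 68)
Output shape: (32, 319, 45, 30)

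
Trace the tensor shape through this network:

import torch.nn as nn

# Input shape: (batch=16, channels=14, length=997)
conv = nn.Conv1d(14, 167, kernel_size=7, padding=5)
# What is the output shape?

Input shape: (16, 14, 997)
Output shape: (16, 167, 1001)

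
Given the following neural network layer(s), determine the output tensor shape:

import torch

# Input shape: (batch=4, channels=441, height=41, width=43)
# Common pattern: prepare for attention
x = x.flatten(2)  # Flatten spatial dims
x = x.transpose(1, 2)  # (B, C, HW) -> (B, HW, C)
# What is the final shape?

Input shape: (4, 441, 41, 43)
  -> after flatten(2): (4, 441, 1763)
Output shape: (4, 1763, 441)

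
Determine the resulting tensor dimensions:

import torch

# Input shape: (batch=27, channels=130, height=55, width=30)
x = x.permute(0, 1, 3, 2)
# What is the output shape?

Input shape: (27, 130, 55, 30)
Output shape: (27, 130, 30, 55)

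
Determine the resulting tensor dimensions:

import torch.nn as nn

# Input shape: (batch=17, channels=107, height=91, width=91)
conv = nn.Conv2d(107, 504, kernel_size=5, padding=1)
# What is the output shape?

Input shape: (17, 107, 91, 91)
Output shape: (17, 504, 89, 89)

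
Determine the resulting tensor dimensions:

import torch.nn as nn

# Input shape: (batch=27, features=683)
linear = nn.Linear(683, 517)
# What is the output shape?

Input shape: (27, 683)
Output shape: (27, 517)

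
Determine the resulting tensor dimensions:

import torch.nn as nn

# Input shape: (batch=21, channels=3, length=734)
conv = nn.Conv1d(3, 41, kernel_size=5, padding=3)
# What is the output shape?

Input shape: (21, 3, 734)
Output shape: (21, 41, 736)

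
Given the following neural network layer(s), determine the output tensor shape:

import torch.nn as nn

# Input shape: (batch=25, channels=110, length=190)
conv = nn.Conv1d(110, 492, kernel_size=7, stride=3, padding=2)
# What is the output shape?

Input shape: (25, 110, 190)
Output shape: (25, 492, 63)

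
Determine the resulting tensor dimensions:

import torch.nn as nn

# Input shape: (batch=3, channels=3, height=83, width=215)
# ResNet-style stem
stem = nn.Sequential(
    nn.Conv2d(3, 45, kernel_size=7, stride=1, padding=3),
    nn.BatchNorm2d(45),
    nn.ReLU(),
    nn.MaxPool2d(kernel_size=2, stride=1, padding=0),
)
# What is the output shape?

Input shape: (3, 3, 83, 215)
  -> after Conv2d 7x7 stride=1: (3, 45, 83, 215)
Output shape: (3, 45, 82, 214)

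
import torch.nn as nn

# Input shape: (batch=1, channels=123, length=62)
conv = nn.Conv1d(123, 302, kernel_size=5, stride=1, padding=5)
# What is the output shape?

Input shape: (1, 123, 62)
Output shape: (1, 302, 68)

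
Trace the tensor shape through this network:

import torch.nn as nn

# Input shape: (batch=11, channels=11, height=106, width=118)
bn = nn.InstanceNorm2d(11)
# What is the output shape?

Input shape: (11, 11, 106, 118)
Output shape: (11, 11, 106, 118)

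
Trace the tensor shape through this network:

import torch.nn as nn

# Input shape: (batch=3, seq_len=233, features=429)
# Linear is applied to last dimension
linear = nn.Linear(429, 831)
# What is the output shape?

Input shape: (3, 233, 429)
Output shape: (3, 233, 831)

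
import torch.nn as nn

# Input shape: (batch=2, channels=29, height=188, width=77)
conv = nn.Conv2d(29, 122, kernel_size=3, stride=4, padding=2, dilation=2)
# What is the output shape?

Input shape: (2, 29, 188, 77)
Output shape: (2, 122, 47, 20)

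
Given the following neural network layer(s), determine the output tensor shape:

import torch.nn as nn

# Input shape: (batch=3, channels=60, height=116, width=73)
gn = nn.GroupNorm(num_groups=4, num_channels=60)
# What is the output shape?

Input shape: (3, 60, 116, 73)
Output shape: (3, 60, 116, 73)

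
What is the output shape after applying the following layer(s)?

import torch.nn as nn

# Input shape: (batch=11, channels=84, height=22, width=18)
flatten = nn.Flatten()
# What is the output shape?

Input shape: (11, 84, 22, 18)
Output shape: (11, 33264)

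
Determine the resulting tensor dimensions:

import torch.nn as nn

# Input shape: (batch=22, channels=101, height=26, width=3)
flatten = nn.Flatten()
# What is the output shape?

Input shape: (22, 101, 26, 3)
Output shape: (22, 7878)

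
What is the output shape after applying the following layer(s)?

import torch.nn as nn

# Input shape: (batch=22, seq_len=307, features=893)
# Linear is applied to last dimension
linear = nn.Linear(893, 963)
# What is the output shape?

Input shape: (22, 307, 893)
Output shape: (22, 307, 963)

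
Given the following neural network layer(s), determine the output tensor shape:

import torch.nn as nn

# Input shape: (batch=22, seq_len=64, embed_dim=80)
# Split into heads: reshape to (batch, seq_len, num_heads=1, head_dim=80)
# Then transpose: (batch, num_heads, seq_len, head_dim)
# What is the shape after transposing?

Input shape: (22, 64, 80)
  -> after reshape: (22, 64, 1, 80)
Output shape: (22, 1, 64, 80)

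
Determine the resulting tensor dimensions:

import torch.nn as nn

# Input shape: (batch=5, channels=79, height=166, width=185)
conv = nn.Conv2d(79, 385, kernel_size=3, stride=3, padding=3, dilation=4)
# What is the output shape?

Input shape: (5, 79, 166, 185)
Output shape: (5, 385, 55, 61)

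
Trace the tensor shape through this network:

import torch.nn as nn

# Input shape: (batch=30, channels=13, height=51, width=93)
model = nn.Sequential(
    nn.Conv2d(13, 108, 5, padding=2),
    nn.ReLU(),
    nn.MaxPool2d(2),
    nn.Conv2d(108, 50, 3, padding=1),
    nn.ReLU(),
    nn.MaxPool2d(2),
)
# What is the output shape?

Input shape: (30, 13, 51, 93)
  -> after first Conv2d: (30, 108, 51, 93)
  -> after first MaxPool2d: (30, 108, 25, 46)
  -> after second Conv2d: (30, 50, 25, 46)
Output shape: (30, 50, 12, 23)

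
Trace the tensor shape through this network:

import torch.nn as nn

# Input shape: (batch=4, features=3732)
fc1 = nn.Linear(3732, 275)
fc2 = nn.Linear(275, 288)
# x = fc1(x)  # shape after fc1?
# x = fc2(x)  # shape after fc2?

Input shape: (4, 3732)
  -> after fc1: (4, 275)
Output shape: (4, 288)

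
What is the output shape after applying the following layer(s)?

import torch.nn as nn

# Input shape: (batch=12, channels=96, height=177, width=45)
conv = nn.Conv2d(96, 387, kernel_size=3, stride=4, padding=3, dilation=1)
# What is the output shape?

Input shape: (12, 96, 177, 45)
Output shape: (12, 387, 46, 13)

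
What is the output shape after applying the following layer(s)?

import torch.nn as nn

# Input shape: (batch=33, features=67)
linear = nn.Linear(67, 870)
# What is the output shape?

Input shape: (33, 67)
Output shape: (33, 870)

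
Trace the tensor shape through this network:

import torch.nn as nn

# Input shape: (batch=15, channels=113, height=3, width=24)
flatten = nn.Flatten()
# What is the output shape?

Input shape: (15, 113, 3, 24)
Output shape: (15, 8136)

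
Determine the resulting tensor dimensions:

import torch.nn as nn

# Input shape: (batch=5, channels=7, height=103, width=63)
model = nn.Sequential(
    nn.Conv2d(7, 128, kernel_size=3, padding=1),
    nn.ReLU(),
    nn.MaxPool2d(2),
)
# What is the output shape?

Input shape: (5, 7, 103, 63)
  -> after Conv2d: (5, 128, 103, 63)
  -> after ReLU: (5, 128, 103, 63)
Output shape: (5, 128, 51, 31)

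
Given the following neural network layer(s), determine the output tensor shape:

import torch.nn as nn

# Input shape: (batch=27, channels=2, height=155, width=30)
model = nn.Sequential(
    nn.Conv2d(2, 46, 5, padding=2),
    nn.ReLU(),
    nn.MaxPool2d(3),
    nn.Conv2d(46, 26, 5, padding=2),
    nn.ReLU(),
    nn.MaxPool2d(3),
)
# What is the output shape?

Input shape: (27, 2, 155, 30)
  -> after first Conv2d: (27, 46, 155, 30)
  -> after first MaxPool2d: (27, 46, 51, 10)
  -> after second Conv2d: (27, 26, 51, 10)
Output shape: (27, 26, 17, 3)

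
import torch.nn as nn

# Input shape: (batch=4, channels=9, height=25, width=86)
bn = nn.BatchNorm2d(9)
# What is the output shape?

Input shape: (4, 9, 25, 86)
Output shape: (4, 9, 25, 86)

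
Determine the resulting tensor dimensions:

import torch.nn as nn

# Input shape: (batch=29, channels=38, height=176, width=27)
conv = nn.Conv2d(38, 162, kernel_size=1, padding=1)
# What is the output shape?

Input shape: (29, 38, 176, 27)
Output shape: (29, 162, 178, 29)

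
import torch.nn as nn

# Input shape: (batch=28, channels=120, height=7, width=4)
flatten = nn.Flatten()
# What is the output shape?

Input shape: (28, 120, 7, 4)
Output shape: (28, 3360)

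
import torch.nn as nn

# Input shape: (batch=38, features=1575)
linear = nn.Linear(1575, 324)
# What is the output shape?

Input shape: (38, 1575)
Output shape: (38, 324)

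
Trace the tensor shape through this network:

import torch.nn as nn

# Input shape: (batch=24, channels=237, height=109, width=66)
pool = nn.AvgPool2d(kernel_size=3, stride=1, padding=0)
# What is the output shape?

Input shape: (24, 237, 109, 66)
Output shape: (24, 237, 107, 64)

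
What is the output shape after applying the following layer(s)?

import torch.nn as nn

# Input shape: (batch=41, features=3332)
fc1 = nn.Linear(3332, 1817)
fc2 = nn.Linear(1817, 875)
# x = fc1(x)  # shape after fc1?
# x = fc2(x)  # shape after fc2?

Input shape: (41, 3332)
  -> after fc1: (41, 1817)
Output shape: (41, 875)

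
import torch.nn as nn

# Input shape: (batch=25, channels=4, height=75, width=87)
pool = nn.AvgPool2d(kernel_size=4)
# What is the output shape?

Input shape: (25, 4, 75, 87)
Output shape: (25, 4, 18, 21)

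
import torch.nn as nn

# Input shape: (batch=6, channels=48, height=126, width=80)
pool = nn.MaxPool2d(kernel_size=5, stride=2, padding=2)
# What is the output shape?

Input shape: (6, 48, 126, 80)
Output shape: (6, 48, 63, 40)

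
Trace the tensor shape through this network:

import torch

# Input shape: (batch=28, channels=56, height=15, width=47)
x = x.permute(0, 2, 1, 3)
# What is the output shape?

Input shape: (28, 56, 15, 47)
Output shape: (28, 15, 56, 47)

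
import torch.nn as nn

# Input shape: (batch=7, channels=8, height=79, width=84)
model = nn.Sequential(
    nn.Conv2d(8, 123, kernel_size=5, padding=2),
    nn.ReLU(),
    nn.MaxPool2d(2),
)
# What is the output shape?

Input shape: (7, 8, 79, 84)
  -> after Conv2d: (7, 123, 79, 84)
  -> after ReLU: (7, 123, 79, 84)
Output shape: (7, 123, 39, 42)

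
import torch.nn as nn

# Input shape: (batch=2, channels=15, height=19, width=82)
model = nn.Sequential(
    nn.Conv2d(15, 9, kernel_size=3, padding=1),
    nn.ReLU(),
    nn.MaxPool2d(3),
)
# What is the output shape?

Input shape: (2, 15, 19, 82)
  -> after Conv2d: (2, 9, 19, 82)
  -> after ReLU: (2, 9, 19, 82)
Output shape: (2, 9, 6, 27)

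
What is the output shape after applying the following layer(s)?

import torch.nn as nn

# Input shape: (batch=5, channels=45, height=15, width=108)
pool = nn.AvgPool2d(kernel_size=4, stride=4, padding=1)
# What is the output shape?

Input shape: (5, 45, 15, 108)
Output shape: (5, 45, 4, 27)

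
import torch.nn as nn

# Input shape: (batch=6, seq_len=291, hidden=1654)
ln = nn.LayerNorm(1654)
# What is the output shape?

Input shape: (6, 291, 1654)
Output shape: (6, 291, 1654)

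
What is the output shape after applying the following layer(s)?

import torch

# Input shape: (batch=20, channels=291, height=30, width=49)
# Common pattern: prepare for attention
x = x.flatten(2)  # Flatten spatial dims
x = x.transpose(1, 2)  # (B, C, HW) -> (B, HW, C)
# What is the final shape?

Input shape: (20, 291, 30, 49)
  -> after flatten(2): (20, 291, 1470)
Output shape: (20, 1470, 291)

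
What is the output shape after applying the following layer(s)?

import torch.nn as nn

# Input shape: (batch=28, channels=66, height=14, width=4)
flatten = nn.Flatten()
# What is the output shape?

Input shape: (28, 66, 14, 4)
Output shape: (28, 3696)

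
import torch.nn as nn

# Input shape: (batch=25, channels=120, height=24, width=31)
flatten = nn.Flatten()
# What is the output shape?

Input shape: (25, 120, 24, 31)
Output shape: (25, 89280)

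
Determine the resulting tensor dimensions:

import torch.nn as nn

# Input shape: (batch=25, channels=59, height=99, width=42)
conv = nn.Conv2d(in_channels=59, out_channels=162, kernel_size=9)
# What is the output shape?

Input shape: (25, 59, 99, 42)
Output shape: (25, 162, 91, 34)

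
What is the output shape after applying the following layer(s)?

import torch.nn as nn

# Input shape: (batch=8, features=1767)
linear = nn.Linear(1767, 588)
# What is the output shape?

Input shape: (8, 1767)
Output shape: (8, 588)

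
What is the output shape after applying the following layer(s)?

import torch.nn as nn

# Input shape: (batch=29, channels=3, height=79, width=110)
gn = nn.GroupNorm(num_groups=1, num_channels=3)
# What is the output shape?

Input shape: (29, 3, 79, 110)
Output shape: (29, 3, 79, 110)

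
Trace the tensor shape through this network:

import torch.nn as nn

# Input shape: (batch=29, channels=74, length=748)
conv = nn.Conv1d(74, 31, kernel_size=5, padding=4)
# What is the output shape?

Input shape: (29, 74, 748)
Output shape: (29, 31, 752)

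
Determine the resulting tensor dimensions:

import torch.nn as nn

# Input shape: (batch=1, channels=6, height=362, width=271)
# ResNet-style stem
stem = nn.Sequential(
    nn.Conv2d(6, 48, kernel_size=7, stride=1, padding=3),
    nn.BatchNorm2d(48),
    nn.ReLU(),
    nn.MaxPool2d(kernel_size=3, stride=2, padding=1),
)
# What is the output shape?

Input shape: (1, 6, 362, 271)
  -> after Conv2d 7x7 stride=1: (1, 48, 362, 271)
Output shape: (1, 48, 181, 136)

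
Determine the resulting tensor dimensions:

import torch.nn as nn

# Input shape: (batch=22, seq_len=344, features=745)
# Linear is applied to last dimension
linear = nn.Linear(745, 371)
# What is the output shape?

Input shape: (22, 344, 745)
Output shape: (22, 344, 371)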